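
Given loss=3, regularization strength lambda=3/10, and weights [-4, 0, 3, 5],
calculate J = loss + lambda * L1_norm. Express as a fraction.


L1 norm = sum(|w|) = 12. J = 3 + 3/10 * 12 = 33/5.

33/5


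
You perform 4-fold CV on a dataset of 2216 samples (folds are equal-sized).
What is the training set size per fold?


Each validation fold has 2216/4 = 554 samples. Training set = 2216 - 554 = 1662.

1662


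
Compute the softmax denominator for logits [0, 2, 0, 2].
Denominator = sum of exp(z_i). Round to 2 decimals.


Denom = e^0=1.0000 + e^2=7.3891 + e^0=1.0000 + e^2=7.3891. Sum = 16.7782, which rounds to 16.78.

16.78


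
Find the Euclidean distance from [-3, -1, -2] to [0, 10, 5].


d = sqrt(sum of squared differences). (-3-0)^2=9, (-1-10)^2=121, (-2-5)^2=49. Sum = 179.

sqrt(179)


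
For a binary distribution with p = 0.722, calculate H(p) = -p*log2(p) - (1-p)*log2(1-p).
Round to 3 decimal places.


H = -0.722*log2(0.722) - 0.278*log2(0.278) = 0.853.

0.853


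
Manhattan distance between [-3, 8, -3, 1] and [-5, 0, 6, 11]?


d = sum of absolute differences: |-3--5|=2 + |8-0|=8 + |-3-6|=9 + |1-11|=10 = 29.

29


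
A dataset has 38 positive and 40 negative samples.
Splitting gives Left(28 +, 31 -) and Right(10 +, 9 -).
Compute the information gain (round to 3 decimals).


H(parent) = 0.9995. H(left) = 0.9981, H(right) = 0.9980. Weighted = (59/78)*0.9981 + (19/78)*0.9980 = 0.9981. IG = 0.9995 - 0.9981 = 0.0014, which rounds to 0.001.

0.001


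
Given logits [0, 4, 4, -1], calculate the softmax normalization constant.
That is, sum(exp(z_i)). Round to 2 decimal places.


Denom = e^0=1.0000 + e^4=54.5982 + e^4=54.5982 + e^-1=0.3679. Sum = 110.5643, which rounds to 110.56.

110.56


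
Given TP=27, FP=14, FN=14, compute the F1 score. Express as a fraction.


Precision = 27/41 = 27/41. Recall = 27/41 = 27/41. F1 = 2*P*R/(P+R) = 27/41.

27/41


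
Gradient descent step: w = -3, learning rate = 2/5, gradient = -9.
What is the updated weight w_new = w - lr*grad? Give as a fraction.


w_new = -3 - 2/5 * -9 = -3 - -18/5 = 3/5.

3/5


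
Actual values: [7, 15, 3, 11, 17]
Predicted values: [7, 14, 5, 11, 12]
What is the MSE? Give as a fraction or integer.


MSE = (1/5) * ((7-7)^2=0 + (15-14)^2=1 + (3-5)^2=4 + (11-11)^2=0 + (17-12)^2=25). Sum = 30. MSE = 6.

6


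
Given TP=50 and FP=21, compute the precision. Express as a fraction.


Precision = TP / (TP + FP) = 50 / 71 = 50/71.

50/71


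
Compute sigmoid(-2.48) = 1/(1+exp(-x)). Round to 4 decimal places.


sigma(-2.48) = 1/(1+e^(2.48)) = 1/(1+11.941264) = 1/12.941264 = 0.0773.

0.0773


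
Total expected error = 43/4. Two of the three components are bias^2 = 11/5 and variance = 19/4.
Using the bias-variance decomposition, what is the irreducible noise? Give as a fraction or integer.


Total error = bias^2 + variance + irreducible noise. So irreducible noise = 43/4 - 11/5 - 19/4 = 19/5.

19/5


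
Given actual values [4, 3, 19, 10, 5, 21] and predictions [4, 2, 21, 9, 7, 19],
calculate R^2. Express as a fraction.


Mean(y) = 31/3. SS_res = 14. SS_tot = 934/3. R^2 = 1 - 14/(934/3) = 446/467.

446/467


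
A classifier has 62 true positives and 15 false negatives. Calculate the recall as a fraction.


Recall = TP / (TP + FN) = 62 / 77 = 62/77.

62/77


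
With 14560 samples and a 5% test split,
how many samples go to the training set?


Test set = 14560 * 5% = 728. Training set = 14560 - 728 = 13832.

13832


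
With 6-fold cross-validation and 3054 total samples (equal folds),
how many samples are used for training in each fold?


Each validation fold has 3054/6 = 509 samples. Training set = 3054 - 509 = 2545.

2545


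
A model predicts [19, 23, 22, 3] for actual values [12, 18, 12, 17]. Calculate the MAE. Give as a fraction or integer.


MAE = (1/4) * (|12-19|=7 + |18-23|=5 + |12-22|=10 + |17-3|=14). Sum = 36. MAE = 9.

9


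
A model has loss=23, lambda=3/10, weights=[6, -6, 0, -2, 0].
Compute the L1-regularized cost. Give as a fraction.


L1 norm = sum(|w|) = 14. J = 23 + 3/10 * 14 = 136/5.

136/5


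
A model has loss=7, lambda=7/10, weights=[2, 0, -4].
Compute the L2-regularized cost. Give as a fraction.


L2 sq norm = sum(w^2) = 20. J = 7 + 7/10 * 20 = 21.

21


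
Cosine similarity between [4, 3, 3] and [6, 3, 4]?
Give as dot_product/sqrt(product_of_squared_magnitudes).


dot = 45. |a|^2 = 34, |b|^2 = 61. cos = 45/sqrt(2074).

45/sqrt(2074)


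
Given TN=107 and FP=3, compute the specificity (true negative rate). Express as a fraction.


Specificity = TN / (TN + FP) = 107 / 110 = 107/110.

107/110


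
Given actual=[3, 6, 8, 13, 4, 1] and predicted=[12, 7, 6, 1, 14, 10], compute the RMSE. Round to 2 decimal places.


MSE = 68.5000. RMSE = sqrt(68.5000) = 8.28.

8.28


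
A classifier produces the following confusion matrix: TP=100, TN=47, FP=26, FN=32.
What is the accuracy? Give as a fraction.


Accuracy = (TP + TN) / (TP + TN + FP + FN) = (100 + 47) / 205 = 147/205.

147/205


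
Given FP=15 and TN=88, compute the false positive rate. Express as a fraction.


FPR = FP / (FP + TN) = 15 / 103 = 15/103.

15/103


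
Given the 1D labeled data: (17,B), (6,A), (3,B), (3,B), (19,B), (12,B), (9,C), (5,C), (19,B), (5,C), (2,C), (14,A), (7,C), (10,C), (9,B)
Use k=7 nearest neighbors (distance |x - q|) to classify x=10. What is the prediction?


Distances: |17-10|=7, |6-10|=4, |3-10|=7, |3-10|=7, |19-10|=9, |12-10|=2, |9-10|=1, |5-10|=5, |19-10|=9, |5-10|=5, |2-10|=8, |14-10|=4, |7-10|=3, |10-10|=0, |9-10|=1. 7 nearest: (10,C), (9,B), (9,C), (12,B), (7,C), (6,A), (14,A). Counts: {'C': 3, 'B': 2, 'A': 2}. Majority class: C.

C


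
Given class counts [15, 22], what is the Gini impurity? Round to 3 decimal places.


Total = 37. Proportions: 15/37, 22/37. sum(p_i^2) = 0.5179. Gini = 1 - 0.5179 = 0.4821, which rounds to 0.482.

0.482


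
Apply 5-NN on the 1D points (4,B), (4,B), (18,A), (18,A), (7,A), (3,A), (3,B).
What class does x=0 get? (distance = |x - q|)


Distances: |4-0|=4, |4-0|=4, |18-0|=18, |18-0|=18, |7-0|=7, |3-0|=3, |3-0|=3. 5 nearest: (3,A), (3,B), (4,B), (4,B), (7,A). Counts: {'A': 2, 'B': 3}. Majority class: B.

B


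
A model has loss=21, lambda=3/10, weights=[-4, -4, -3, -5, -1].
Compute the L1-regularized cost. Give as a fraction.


L1 norm = sum(|w|) = 17. J = 21 + 3/10 * 17 = 261/10.

261/10


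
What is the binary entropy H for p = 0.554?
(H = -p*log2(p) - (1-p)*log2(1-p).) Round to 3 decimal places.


H = -0.554*log2(0.554) - 0.446*log2(0.446) = 0.992.

0.992


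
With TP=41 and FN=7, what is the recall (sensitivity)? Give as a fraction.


Recall = TP / (TP + FN) = 41 / 48 = 41/48.

41/48


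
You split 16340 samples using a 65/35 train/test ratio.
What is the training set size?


Test set = 16340 * 35% = 5719. Training set = 16340 - 5719 = 10621.

10621


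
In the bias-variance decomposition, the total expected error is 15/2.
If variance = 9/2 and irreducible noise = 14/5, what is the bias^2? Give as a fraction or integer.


Total error = bias^2 + variance + irreducible noise. So bias^2 = 15/2 - 9/2 - 14/5 = 1/5.

1/5


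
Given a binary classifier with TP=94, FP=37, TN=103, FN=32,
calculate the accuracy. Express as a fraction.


Accuracy = (TP + TN) / (TP + TN + FP + FN) = (94 + 103) / 266 = 197/266.

197/266


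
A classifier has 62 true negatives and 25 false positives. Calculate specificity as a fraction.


Specificity = TN / (TN + FP) = 62 / 87 = 62/87.

62/87


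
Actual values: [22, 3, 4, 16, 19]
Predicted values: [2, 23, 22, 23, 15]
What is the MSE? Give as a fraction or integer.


MSE = (1/5) * ((22-2)^2=400 + (3-23)^2=400 + (4-22)^2=324 + (16-23)^2=49 + (19-15)^2=16). Sum = 1189. MSE = 1189/5.

1189/5


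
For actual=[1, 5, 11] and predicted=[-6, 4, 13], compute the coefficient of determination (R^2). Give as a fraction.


Mean(y) = 17/3. SS_res = 54. SS_tot = 152/3. R^2 = 1 - 54/(152/3) = -5/76.

-5/76


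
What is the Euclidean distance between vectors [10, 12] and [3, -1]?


d = sqrt(sum of squared differences). (10-3)^2=49, (12--1)^2=169. Sum = 218.

sqrt(218)


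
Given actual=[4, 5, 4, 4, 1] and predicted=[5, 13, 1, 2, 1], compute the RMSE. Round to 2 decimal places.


MSE = 15.6000. RMSE = sqrt(15.6000) = 3.95.

3.95


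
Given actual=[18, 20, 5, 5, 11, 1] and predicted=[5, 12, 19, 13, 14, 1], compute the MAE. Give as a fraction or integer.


MAE = (1/6) * (|18-5|=13 + |20-12|=8 + |5-19|=14 + |5-13|=8 + |11-14|=3 + |1-1|=0). Sum = 46. MAE = 23/3.

23/3


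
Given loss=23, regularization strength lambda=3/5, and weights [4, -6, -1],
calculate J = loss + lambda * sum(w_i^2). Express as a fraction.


L2 sq norm = sum(w^2) = 53. J = 23 + 3/5 * 53 = 274/5.

274/5


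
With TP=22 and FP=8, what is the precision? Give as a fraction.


Precision = TP / (TP + FP) = 22 / 30 = 11/15.

11/15


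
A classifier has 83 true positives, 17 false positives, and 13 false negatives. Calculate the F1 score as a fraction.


Precision = 83/100 = 83/100. Recall = 83/96 = 83/96. F1 = 2*P*R/(P+R) = 83/98.

83/98


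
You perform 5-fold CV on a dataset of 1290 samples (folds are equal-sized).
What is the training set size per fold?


Each validation fold has 1290/5 = 258 samples. Training set = 1290 - 258 = 1032.

1032


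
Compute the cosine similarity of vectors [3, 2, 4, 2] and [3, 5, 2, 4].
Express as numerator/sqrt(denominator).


dot = 35. |a|^2 = 33, |b|^2 = 54. cos = 35/sqrt(1782).

35/sqrt(1782)


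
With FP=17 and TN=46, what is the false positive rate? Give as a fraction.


FPR = FP / (FP + TN) = 17 / 63 = 17/63.

17/63


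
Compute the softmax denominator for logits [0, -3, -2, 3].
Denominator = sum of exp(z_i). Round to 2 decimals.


Denom = e^0=1.0000 + e^-3=0.0498 + e^-2=0.1353 + e^3=20.0855. Sum = 21.2706, which rounds to 21.27.

21.27


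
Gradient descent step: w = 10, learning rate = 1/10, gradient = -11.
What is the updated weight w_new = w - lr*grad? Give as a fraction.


w_new = 10 - 1/10 * -11 = 10 - -11/10 = 111/10.

111/10


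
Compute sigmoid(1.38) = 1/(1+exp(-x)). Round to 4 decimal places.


sigma(1.38) = 1/(1+e^(-1.38)) = 1/(1+0.251579) = 1/1.251579 = 0.7990.

0.7990


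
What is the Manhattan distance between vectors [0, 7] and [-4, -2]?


d = sum of absolute differences: |0--4|=4 + |7--2|=9 = 13.

13


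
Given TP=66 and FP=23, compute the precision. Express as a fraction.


Precision = TP / (TP + FP) = 66 / 89 = 66/89.

66/89


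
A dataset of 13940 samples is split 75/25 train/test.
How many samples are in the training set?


Test set = 13940 * 25% = 3485. Training set = 13940 - 3485 = 10455.

10455


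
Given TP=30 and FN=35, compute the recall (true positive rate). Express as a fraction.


Recall = TP / (TP + FN) = 30 / 65 = 6/13.

6/13


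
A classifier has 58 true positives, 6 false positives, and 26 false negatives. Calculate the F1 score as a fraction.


Precision = 58/64 = 29/32. Recall = 58/84 = 29/42. F1 = 2*P*R/(P+R) = 29/37.

29/37


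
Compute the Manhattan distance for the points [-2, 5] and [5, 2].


d = sum of absolute differences: |-2-5|=7 + |5-2|=3 = 10.

10


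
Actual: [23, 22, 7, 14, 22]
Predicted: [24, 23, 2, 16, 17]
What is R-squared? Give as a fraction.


Mean(y) = 88/5. SS_res = 56. SS_tot = 966/5. R^2 = 1 - 56/(966/5) = 49/69.

49/69


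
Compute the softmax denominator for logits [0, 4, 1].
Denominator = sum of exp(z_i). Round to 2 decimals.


Denom = e^0=1.0000 + e^4=54.5982 + e^1=2.7183. Sum = 58.3165, which rounds to 58.32.

58.32


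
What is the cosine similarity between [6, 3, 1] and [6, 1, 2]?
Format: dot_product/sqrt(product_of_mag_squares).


dot = 41. |a|^2 = 46, |b|^2 = 41. cos = 41/sqrt(1886).

41/sqrt(1886)


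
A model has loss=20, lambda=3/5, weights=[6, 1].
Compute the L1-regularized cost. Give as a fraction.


L1 norm = sum(|w|) = 7. J = 20 + 3/5 * 7 = 121/5.

121/5


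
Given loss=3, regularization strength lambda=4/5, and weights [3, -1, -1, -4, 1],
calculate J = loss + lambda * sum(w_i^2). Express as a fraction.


L2 sq norm = sum(w^2) = 28. J = 3 + 4/5 * 28 = 127/5.

127/5


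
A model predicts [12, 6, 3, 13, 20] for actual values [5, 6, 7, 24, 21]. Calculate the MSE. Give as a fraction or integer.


MSE = (1/5) * ((5-12)^2=49 + (6-6)^2=0 + (7-3)^2=16 + (24-13)^2=121 + (21-20)^2=1). Sum = 187. MSE = 187/5.

187/5


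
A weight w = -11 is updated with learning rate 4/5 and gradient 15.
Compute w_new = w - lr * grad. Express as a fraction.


w_new = -11 - 4/5 * 15 = -11 - 12 = -23.

-23


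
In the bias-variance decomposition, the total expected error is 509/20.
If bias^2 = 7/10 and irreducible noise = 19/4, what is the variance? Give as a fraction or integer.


Total error = bias^2 + variance + irreducible noise. So variance = 509/20 - 7/10 - 19/4 = 20.

20


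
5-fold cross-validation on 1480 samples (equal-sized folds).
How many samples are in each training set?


Each validation fold has 1480/5 = 296 samples. Training set = 1480 - 296 = 1184.

1184


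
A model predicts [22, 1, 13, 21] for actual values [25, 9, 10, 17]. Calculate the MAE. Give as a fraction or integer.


MAE = (1/4) * (|25-22|=3 + |9-1|=8 + |10-13|=3 + |17-21|=4). Sum = 18. MAE = 9/2.

9/2


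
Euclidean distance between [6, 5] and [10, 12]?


d = sqrt(sum of squared differences). (6-10)^2=16, (5-12)^2=49. Sum = 65.

sqrt(65)


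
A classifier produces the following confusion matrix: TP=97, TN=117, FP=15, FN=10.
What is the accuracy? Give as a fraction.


Accuracy = (TP + TN) / (TP + TN + FP + FN) = (97 + 117) / 239 = 214/239.

214/239


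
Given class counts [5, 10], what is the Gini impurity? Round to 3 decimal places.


Total = 15. Proportions: 5/15, 10/15. sum(p_i^2) = 0.5556. Gini = 1 - 0.5556 = 0.4444, which rounds to 0.444.

0.444


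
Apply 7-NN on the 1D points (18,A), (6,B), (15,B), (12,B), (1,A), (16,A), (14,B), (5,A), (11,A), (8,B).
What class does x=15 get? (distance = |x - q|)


Distances: |18-15|=3, |6-15|=9, |15-15|=0, |12-15|=3, |1-15|=14, |16-15|=1, |14-15|=1, |5-15|=10, |11-15|=4, |8-15|=7. 7 nearest: (15,B), (16,A), (14,B), (18,A), (12,B), (11,A), (8,B). Counts: {'B': 4, 'A': 3}. Majority class: B.

B


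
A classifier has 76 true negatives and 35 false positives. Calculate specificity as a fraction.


Specificity = TN / (TN + FP) = 76 / 111 = 76/111.

76/111


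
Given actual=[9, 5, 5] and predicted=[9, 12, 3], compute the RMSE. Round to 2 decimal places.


MSE = 17.6667. RMSE = sqrt(17.6667) = 4.20.

4.20


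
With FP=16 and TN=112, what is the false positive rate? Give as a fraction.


FPR = FP / (FP + TN) = 16 / 128 = 1/8.

1/8


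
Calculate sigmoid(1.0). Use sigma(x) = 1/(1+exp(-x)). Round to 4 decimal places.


sigma(1.0) = 1/(1+e^(-1.0)) = 1/(1+0.367879) = 1/1.367879 = 0.7311.

0.7311


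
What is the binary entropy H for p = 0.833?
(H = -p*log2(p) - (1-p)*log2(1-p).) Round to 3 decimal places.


H = -0.833*log2(0.833) - 0.167*log2(0.167) = 0.651.

0.651


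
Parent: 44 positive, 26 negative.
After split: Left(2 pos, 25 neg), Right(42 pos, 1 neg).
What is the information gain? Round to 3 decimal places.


H(parent) = 0.9518. H(left) = 0.3809, H(right) = 0.1594. Weighted = (27/70)*0.3809 + (43/70)*0.1594 = 0.2448. IG = 0.9518 - 0.2448 = 0.7070, which rounds to 0.707.

0.707


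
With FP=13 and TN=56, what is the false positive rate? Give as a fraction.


FPR = FP / (FP + TN) = 13 / 69 = 13/69.

13/69


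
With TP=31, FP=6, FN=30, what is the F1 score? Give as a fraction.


Precision = 31/37 = 31/37. Recall = 31/61 = 31/61. F1 = 2*P*R/(P+R) = 31/49.

31/49


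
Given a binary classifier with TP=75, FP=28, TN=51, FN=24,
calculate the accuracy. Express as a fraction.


Accuracy = (TP + TN) / (TP + TN + FP + FN) = (75 + 51) / 178 = 63/89.

63/89


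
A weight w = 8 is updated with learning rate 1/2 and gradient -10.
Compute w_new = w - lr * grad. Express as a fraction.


w_new = 8 - 1/2 * -10 = 8 - -5 = 13.

13


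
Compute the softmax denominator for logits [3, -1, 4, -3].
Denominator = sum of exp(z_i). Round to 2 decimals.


Denom = e^3=20.0855 + e^-1=0.3679 + e^4=54.5982 + e^-3=0.0498. Sum = 75.1014, which rounds to 75.10.

75.10


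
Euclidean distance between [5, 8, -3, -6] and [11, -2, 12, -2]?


d = sqrt(sum of squared differences). (5-11)^2=36, (8--2)^2=100, (-3-12)^2=225, (-6--2)^2=16. Sum = 377.

sqrt(377)


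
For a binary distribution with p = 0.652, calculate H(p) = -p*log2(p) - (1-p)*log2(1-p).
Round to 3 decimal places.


H = -0.652*log2(0.652) - 0.348*log2(0.348) = 0.932.

0.932


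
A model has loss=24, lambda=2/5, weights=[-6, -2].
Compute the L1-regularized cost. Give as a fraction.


L1 norm = sum(|w|) = 8. J = 24 + 2/5 * 8 = 136/5.

136/5


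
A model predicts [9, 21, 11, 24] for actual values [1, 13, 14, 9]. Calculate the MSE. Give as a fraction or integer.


MSE = (1/4) * ((1-9)^2=64 + (13-21)^2=64 + (14-11)^2=9 + (9-24)^2=225). Sum = 362. MSE = 181/2.

181/2


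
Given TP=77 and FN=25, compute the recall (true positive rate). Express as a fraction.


Recall = TP / (TP + FN) = 77 / 102 = 77/102.

77/102


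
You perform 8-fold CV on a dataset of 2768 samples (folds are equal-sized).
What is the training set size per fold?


Each validation fold has 2768/8 = 346 samples. Training set = 2768 - 346 = 2422.

2422


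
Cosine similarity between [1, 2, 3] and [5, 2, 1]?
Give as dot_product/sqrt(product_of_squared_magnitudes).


dot = 12. |a|^2 = 14, |b|^2 = 30. cos = 12/sqrt(420).

12/sqrt(420)


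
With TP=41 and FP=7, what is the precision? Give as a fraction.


Precision = TP / (TP + FP) = 41 / 48 = 41/48.

41/48


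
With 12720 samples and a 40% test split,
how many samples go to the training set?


Test set = 12720 * 40% = 5088. Training set = 12720 - 5088 = 7632.

7632


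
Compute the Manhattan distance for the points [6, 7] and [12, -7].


d = sum of absolute differences: |6-12|=6 + |7--7|=14 = 20.

20


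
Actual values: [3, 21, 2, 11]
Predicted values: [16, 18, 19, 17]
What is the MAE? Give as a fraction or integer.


MAE = (1/4) * (|3-16|=13 + |21-18|=3 + |2-19|=17 + |11-17|=6). Sum = 39. MAE = 39/4.

39/4


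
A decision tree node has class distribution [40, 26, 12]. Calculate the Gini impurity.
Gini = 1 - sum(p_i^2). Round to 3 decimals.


Total = 78. Proportions: 40/78, 26/78, 12/78. sum(p_i^2) = 0.3978. Gini = 1 - 0.3978 = 0.6022, which rounds to 0.602.

0.602


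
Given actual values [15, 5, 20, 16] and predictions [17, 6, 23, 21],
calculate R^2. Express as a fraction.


Mean(y) = 14. SS_res = 39. SS_tot = 122. R^2 = 1 - 39/(122) = 83/122.

83/122


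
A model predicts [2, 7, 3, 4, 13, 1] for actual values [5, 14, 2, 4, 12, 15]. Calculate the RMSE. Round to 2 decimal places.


MSE = 42.6667. RMSE = sqrt(42.6667) = 6.53.

6.53


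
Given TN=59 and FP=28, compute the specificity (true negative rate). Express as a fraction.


Specificity = TN / (TN + FP) = 59 / 87 = 59/87.

59/87


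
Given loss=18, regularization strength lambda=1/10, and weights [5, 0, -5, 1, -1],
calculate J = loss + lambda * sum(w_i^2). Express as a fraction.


L2 sq norm = sum(w^2) = 52. J = 18 + 1/10 * 52 = 116/5.

116/5


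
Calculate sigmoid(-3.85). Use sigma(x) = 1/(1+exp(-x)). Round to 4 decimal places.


sigma(-3.85) = 1/(1+e^(3.85)) = 1/(1+46.993063) = 1/47.993063 = 0.0208.

0.0208


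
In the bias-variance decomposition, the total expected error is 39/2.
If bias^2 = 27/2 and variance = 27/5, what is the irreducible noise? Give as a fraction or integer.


Total error = bias^2 + variance + irreducible noise. So irreducible noise = 39/2 - 27/2 - 27/5 = 3/5.

3/5


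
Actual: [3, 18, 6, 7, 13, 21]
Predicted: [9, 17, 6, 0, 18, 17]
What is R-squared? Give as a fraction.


Mean(y) = 34/3. SS_res = 127. SS_tot = 772/3. R^2 = 1 - 127/(772/3) = 391/772.

391/772


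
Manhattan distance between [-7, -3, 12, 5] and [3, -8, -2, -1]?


d = sum of absolute differences: |-7-3|=10 + |-3--8|=5 + |12--2|=14 + |5--1|=6 = 35.

35


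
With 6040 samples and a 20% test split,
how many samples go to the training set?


Test set = 6040 * 20% = 1208. Training set = 6040 - 1208 = 4832.

4832


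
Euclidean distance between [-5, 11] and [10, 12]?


d = sqrt(sum of squared differences). (-5-10)^2=225, (11-12)^2=1. Sum = 226.

sqrt(226)


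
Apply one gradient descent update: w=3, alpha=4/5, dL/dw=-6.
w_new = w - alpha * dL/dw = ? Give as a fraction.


w_new = 3 - 4/5 * -6 = 3 - -24/5 = 39/5.

39/5


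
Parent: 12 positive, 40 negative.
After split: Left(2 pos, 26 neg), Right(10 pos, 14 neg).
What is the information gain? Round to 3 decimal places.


H(parent) = 0.7793. H(left) = 0.3712, H(right) = 0.9799. Weighted = (28/52)*0.3712 + (24/52)*0.9799 = 0.6521. IG = 0.7793 - 0.6521 = 0.1272, which rounds to 0.127.

0.127


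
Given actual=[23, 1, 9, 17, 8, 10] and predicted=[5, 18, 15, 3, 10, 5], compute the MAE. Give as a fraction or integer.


MAE = (1/6) * (|23-5|=18 + |1-18|=17 + |9-15|=6 + |17-3|=14 + |8-10|=2 + |10-5|=5). Sum = 62. MAE = 31/3.

31/3


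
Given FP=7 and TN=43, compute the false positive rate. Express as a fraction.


FPR = FP / (FP + TN) = 7 / 50 = 7/50.

7/50


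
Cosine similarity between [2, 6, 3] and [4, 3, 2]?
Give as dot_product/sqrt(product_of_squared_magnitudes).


dot = 32. |a|^2 = 49, |b|^2 = 29. cos = 32/sqrt(1421).

32/sqrt(1421)


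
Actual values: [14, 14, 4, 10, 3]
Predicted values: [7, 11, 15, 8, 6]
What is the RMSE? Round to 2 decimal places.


MSE = 38.4000. RMSE = sqrt(38.4000) = 6.20.

6.20


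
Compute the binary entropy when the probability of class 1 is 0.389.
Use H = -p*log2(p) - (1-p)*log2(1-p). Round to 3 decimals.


H = -0.389*log2(0.389) - 0.611*log2(0.611) = 0.964.

0.964


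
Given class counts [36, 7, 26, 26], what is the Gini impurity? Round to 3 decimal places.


Total = 95. Proportions: 36/95, 7/95, 26/95, 26/95. sum(p_i^2) = 0.2988. Gini = 1 - 0.2988 = 0.7012, which rounds to 0.701.

0.701


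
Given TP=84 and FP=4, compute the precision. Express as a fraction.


Precision = TP / (TP + FP) = 84 / 88 = 21/22.

21/22


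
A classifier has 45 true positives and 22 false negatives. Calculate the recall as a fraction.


Recall = TP / (TP + FN) = 45 / 67 = 45/67.

45/67


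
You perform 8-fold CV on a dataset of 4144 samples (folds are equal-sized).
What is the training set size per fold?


Each validation fold has 4144/8 = 518 samples. Training set = 4144 - 518 = 3626.

3626


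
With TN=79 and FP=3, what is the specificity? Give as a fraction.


Specificity = TN / (TN + FP) = 79 / 82 = 79/82.

79/82


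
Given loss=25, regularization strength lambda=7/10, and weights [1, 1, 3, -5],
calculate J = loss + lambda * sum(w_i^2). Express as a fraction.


L2 sq norm = sum(w^2) = 36. J = 25 + 7/10 * 36 = 251/5.

251/5


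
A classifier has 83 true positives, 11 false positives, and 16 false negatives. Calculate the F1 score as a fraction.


Precision = 83/94 = 83/94. Recall = 83/99 = 83/99. F1 = 2*P*R/(P+R) = 166/193.

166/193


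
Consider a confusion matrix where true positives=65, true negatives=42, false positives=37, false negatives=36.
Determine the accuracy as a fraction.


Accuracy = (TP + TN) / (TP + TN + FP + FN) = (65 + 42) / 180 = 107/180.

107/180


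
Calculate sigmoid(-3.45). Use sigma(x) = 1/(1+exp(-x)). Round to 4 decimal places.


sigma(-3.45) = 1/(1+e^(3.45)) = 1/(1+31.500392) = 1/32.500392 = 0.0308.

0.0308


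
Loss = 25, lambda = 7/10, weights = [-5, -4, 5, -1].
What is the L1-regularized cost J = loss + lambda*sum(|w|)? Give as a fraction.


L1 norm = sum(|w|) = 15. J = 25 + 7/10 * 15 = 71/2.

71/2


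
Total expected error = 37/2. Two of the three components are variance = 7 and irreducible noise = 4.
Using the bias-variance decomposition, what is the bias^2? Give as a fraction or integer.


Total error = bias^2 + variance + irreducible noise. So bias^2 = 37/2 - 7 - 4 = 15/2.

15/2


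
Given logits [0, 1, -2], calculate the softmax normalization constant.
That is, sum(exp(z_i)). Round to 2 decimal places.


Denom = e^0=1.0000 + e^1=2.7183 + e^-2=0.1353. Sum = 3.8536, which rounds to 3.85.

3.85


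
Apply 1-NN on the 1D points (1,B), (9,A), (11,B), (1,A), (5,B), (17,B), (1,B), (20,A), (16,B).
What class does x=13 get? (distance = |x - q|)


Distances: |1-13|=12, |9-13|=4, |11-13|=2, |1-13|=12, |5-13|=8, |17-13|=4, |1-13|=12, |20-13|=7, |16-13|=3. 1 nearest: (11,B). Counts: {'B': 1}. Majority class: B.

B


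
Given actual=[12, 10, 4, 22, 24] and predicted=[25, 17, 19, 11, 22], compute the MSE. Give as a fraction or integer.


MSE = (1/5) * ((12-25)^2=169 + (10-17)^2=49 + (4-19)^2=225 + (22-11)^2=121 + (24-22)^2=4). Sum = 568. MSE = 568/5.

568/5


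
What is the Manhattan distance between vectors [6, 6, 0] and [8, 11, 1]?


d = sum of absolute differences: |6-8|=2 + |6-11|=5 + |0-1|=1 = 8.

8


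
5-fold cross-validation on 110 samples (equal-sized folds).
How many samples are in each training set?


Each validation fold has 110/5 = 22 samples. Training set = 110 - 22 = 88.

88


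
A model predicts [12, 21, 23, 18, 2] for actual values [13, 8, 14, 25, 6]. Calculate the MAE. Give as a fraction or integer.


MAE = (1/5) * (|13-12|=1 + |8-21|=13 + |14-23|=9 + |25-18|=7 + |6-2|=4). Sum = 34. MAE = 34/5.

34/5


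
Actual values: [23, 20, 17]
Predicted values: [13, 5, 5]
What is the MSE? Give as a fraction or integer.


MSE = (1/3) * ((23-13)^2=100 + (20-5)^2=225 + (17-5)^2=144). Sum = 469. MSE = 469/3.

469/3


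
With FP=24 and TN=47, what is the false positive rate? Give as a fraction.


FPR = FP / (FP + TN) = 24 / 71 = 24/71.

24/71


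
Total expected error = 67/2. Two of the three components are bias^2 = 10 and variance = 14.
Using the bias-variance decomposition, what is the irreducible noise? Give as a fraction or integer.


Total error = bias^2 + variance + irreducible noise. So irreducible noise = 67/2 - 10 - 14 = 19/2.

19/2


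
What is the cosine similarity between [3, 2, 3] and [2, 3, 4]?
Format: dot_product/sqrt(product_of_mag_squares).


dot = 24. |a|^2 = 22, |b|^2 = 29. cos = 24/sqrt(638).

24/sqrt(638)


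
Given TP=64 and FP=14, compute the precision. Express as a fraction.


Precision = TP / (TP + FP) = 64 / 78 = 32/39.

32/39


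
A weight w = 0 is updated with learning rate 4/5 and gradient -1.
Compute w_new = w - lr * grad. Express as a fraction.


w_new = 0 - 4/5 * -1 = 0 - -4/5 = 4/5.

4/5


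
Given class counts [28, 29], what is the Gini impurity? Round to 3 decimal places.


Total = 57. Proportions: 28/57, 29/57. sum(p_i^2) = 0.5002. Gini = 1 - 0.5002 = 0.4998, which rounds to 0.500.

0.500


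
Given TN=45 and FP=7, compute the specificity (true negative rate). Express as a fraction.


Specificity = TN / (TN + FP) = 45 / 52 = 45/52.

45/52


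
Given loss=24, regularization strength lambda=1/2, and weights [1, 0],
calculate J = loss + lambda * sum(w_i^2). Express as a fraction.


L2 sq norm = sum(w^2) = 1. J = 24 + 1/2 * 1 = 49/2.

49/2


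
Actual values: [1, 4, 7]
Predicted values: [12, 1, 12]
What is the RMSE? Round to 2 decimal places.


MSE = 51.6667. RMSE = sqrt(51.6667) = 7.19.

7.19


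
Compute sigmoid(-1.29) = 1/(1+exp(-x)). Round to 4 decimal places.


sigma(-1.29) = 1/(1+e^(1.29)) = 1/(1+3.632787) = 1/4.632787 = 0.2159.

0.2159


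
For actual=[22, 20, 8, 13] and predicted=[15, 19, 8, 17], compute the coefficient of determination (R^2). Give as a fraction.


Mean(y) = 63/4. SS_res = 66. SS_tot = 499/4. R^2 = 1 - 66/(499/4) = 235/499.

235/499


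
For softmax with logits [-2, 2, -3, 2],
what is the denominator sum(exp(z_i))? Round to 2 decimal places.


Denom = e^-2=0.1353 + e^2=7.3891 + e^-3=0.0498 + e^2=7.3891. Sum = 14.9633, which rounds to 14.96.

14.96


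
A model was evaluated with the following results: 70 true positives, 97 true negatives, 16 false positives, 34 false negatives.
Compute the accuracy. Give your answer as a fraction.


Accuracy = (TP + TN) / (TP + TN + FP + FN) = (70 + 97) / 217 = 167/217.

167/217


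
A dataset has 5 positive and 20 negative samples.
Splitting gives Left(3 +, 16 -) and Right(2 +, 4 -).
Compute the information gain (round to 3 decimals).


H(parent) = 0.7219. H(left) = 0.6292, H(right) = 0.9183. Weighted = (19/25)*0.6292 + (6/25)*0.9183 = 0.6986. IG = 0.7219 - 0.6986 = 0.0233, which rounds to 0.023.

0.023


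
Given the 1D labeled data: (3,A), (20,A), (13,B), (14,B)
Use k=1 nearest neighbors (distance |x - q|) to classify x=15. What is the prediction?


Distances: |3-15|=12, |20-15|=5, |13-15|=2, |14-15|=1. 1 nearest: (14,B). Counts: {'B': 1}. Majority class: B.

B


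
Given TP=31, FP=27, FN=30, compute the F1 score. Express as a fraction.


Precision = 31/58 = 31/58. Recall = 31/61 = 31/61. F1 = 2*P*R/(P+R) = 62/119.

62/119


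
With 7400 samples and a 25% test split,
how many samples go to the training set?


Test set = 7400 * 25% = 1850. Training set = 7400 - 1850 = 5550.

5550


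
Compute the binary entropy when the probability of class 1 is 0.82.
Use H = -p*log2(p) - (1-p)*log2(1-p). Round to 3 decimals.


H = -0.82*log2(0.82) - 0.18*log2(0.18) = 0.680.

0.680


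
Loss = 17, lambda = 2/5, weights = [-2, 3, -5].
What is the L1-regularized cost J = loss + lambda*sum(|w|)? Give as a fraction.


L1 norm = sum(|w|) = 10. J = 17 + 2/5 * 10 = 21.

21


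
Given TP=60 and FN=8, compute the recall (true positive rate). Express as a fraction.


Recall = TP / (TP + FN) = 60 / 68 = 15/17.

15/17


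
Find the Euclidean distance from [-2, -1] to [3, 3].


d = sqrt(sum of squared differences). (-2-3)^2=25, (-1-3)^2=16. Sum = 41.

sqrt(41)


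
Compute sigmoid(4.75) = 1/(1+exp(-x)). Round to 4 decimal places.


sigma(4.75) = 1/(1+e^(-4.75)) = 1/(1+0.008652) = 1/1.008652 = 0.9914.

0.9914


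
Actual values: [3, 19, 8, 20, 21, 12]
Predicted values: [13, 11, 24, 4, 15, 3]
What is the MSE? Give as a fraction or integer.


MSE = (1/6) * ((3-13)^2=100 + (19-11)^2=64 + (8-24)^2=256 + (20-4)^2=256 + (21-15)^2=36 + (12-3)^2=81). Sum = 793. MSE = 793/6.

793/6


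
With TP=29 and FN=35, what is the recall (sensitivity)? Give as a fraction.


Recall = TP / (TP + FN) = 29 / 64 = 29/64.

29/64


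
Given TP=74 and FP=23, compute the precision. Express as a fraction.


Precision = TP / (TP + FP) = 74 / 97 = 74/97.

74/97


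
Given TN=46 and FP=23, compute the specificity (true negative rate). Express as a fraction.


Specificity = TN / (TN + FP) = 46 / 69 = 2/3.

2/3


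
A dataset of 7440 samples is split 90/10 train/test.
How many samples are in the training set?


Test set = 7440 * 10% = 744. Training set = 7440 - 744 = 6696.

6696


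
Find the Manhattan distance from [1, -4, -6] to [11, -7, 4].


d = sum of absolute differences: |1-11|=10 + |-4--7|=3 + |-6-4|=10 = 23.

23


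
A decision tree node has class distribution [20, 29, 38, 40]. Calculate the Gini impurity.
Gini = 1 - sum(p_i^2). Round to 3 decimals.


Total = 127. Proportions: 20/127, 29/127, 38/127, 40/127. sum(p_i^2) = 0.2657. Gini = 1 - 0.2657 = 0.7343, which rounds to 0.734.

0.734


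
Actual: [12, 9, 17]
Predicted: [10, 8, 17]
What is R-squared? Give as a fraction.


Mean(y) = 38/3. SS_res = 5. SS_tot = 98/3. R^2 = 1 - 5/(98/3) = 83/98.

83/98


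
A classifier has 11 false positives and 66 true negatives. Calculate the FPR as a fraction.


FPR = FP / (FP + TN) = 11 / 77 = 1/7.

1/7


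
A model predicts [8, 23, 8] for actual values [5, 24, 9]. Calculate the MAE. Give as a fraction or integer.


MAE = (1/3) * (|5-8|=3 + |24-23|=1 + |9-8|=1). Sum = 5. MAE = 5/3.

5/3


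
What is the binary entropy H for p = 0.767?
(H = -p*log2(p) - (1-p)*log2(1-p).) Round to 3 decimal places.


H = -0.767*log2(0.767) - 0.233*log2(0.233) = 0.783.

0.783


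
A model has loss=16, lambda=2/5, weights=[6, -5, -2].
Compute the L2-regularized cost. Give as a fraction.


L2 sq norm = sum(w^2) = 65. J = 16 + 2/5 * 65 = 42.

42


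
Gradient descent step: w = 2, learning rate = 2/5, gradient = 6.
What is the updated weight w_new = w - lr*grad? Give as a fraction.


w_new = 2 - 2/5 * 6 = 2 - 12/5 = -2/5.

-2/5


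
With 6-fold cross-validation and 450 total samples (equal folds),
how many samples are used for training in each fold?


Each validation fold has 450/6 = 75 samples. Training set = 450 - 75 = 375.

375


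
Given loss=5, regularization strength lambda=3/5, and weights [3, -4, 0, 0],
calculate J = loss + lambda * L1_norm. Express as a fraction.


L1 norm = sum(|w|) = 7. J = 5 + 3/5 * 7 = 46/5.

46/5


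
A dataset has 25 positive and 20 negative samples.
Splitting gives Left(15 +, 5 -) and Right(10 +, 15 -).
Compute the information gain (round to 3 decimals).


H(parent) = 0.9911. H(left) = 0.8113, H(right) = 0.9710. Weighted = (20/45)*0.8113 + (25/45)*0.9710 = 0.9000. IG = 0.9911 - 0.9000 = 0.0911, which rounds to 0.091.

0.091


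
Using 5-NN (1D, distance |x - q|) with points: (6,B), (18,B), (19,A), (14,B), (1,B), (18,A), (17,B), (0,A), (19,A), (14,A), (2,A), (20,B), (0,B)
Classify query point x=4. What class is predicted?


Distances: |6-4|=2, |18-4|=14, |19-4|=15, |14-4|=10, |1-4|=3, |18-4|=14, |17-4|=13, |0-4|=4, |19-4|=15, |14-4|=10, |2-4|=2, |20-4|=16, |0-4|=4. 5 nearest: (2,A), (6,B), (1,B), (0,A), (0,B). Counts: {'A': 2, 'B': 3}. Majority class: B.

B


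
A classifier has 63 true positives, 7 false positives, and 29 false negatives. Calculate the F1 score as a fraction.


Precision = 63/70 = 9/10. Recall = 63/92 = 63/92. F1 = 2*P*R/(P+R) = 7/9.

7/9


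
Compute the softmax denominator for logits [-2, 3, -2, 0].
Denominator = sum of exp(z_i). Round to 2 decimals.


Denom = e^-2=0.1353 + e^3=20.0855 + e^-2=0.1353 + e^0=1.0000. Sum = 21.3561, which rounds to 21.36.

21.36


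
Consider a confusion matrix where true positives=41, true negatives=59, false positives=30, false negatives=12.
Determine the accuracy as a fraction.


Accuracy = (TP + TN) / (TP + TN + FP + FN) = (41 + 59) / 142 = 50/71.

50/71


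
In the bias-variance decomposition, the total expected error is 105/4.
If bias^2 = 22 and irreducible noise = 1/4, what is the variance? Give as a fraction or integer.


Total error = bias^2 + variance + irreducible noise. So variance = 105/4 - 22 - 1/4 = 4.

4


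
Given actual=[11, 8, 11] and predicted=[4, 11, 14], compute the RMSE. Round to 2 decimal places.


MSE = 22.3333. RMSE = sqrt(22.3333) = 4.73.

4.73


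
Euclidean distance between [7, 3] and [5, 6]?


d = sqrt(sum of squared differences). (7-5)^2=4, (3-6)^2=9. Sum = 13.

sqrt(13)


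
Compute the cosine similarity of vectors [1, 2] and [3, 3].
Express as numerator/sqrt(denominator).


dot = 9. |a|^2 = 5, |b|^2 = 18. cos = 9/sqrt(90).

9/sqrt(90)


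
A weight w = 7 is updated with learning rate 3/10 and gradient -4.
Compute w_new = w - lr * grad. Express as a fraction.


w_new = 7 - 3/10 * -4 = 7 - -6/5 = 41/5.

41/5


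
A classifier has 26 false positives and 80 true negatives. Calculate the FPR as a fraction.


FPR = FP / (FP + TN) = 26 / 106 = 13/53.

13/53


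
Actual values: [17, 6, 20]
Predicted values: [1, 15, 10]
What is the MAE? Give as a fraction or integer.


MAE = (1/3) * (|17-1|=16 + |6-15|=9 + |20-10|=10). Sum = 35. MAE = 35/3.

35/3


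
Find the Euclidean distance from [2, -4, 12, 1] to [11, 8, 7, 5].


d = sqrt(sum of squared differences). (2-11)^2=81, (-4-8)^2=144, (12-7)^2=25, (1-5)^2=16. Sum = 266.

sqrt(266)


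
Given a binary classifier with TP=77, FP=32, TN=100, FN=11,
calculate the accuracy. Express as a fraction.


Accuracy = (TP + TN) / (TP + TN + FP + FN) = (77 + 100) / 220 = 177/220.

177/220


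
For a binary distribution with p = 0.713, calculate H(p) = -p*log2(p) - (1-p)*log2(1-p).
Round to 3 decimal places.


H = -0.713*log2(0.713) - 0.287*log2(0.287) = 0.865.

0.865


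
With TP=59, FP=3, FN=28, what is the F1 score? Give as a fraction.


Precision = 59/62 = 59/62. Recall = 59/87 = 59/87. F1 = 2*P*R/(P+R) = 118/149.

118/149


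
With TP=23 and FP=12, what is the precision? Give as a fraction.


Precision = TP / (TP + FP) = 23 / 35 = 23/35.

23/35


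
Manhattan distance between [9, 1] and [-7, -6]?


d = sum of absolute differences: |9--7|=16 + |1--6|=7 = 23.

23


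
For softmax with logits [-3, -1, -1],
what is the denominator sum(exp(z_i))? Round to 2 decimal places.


Denom = e^-3=0.0498 + e^-1=0.3679 + e^-1=0.3679. Sum = 0.7856, which rounds to 0.79.

0.79


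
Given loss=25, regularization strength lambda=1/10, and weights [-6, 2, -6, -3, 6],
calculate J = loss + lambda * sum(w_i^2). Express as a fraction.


L2 sq norm = sum(w^2) = 121. J = 25 + 1/10 * 121 = 371/10.

371/10


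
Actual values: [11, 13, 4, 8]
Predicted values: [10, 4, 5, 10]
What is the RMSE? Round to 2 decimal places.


MSE = 21.7500. RMSE = sqrt(21.7500) = 4.66.

4.66


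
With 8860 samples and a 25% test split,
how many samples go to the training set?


Test set = 8860 * 25% = 2215. Training set = 8860 - 2215 = 6645.

6645


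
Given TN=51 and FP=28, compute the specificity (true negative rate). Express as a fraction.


Specificity = TN / (TN + FP) = 51 / 79 = 51/79.

51/79


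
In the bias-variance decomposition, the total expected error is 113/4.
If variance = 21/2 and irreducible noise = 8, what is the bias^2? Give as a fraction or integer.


Total error = bias^2 + variance + irreducible noise. So bias^2 = 113/4 - 21/2 - 8 = 39/4.

39/4


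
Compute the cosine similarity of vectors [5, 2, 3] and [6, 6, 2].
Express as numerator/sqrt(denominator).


dot = 48. |a|^2 = 38, |b|^2 = 76. cos = 48/sqrt(2888).

48/sqrt(2888)


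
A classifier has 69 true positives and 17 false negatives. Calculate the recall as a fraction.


Recall = TP / (TP + FN) = 69 / 86 = 69/86.

69/86


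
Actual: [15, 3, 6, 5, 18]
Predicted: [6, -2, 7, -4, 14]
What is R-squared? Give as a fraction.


Mean(y) = 47/5. SS_res = 204. SS_tot = 886/5. R^2 = 1 - 204/(886/5) = -67/443.

-67/443


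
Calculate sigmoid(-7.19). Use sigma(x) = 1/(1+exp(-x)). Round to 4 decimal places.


sigma(-7.19) = 1/(1+e^(7.19)) = 1/(1+1326.103206) = 1/1327.103206 = 0.0008.

0.0008


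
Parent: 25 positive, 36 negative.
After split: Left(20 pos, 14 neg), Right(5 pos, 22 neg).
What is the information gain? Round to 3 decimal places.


H(parent) = 0.9764. H(left) = 0.9774, H(right) = 0.6913. Weighted = (34/61)*0.9774 + (27/61)*0.6913 = 0.8508. IG = 0.9764 - 0.8508 = 0.1256, which rounds to 0.126.

0.126


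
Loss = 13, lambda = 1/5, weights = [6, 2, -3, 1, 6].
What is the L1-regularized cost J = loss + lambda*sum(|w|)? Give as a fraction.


L1 norm = sum(|w|) = 18. J = 13 + 1/5 * 18 = 83/5.

83/5


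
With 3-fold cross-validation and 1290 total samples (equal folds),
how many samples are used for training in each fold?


Each validation fold has 1290/3 = 430 samples. Training set = 1290 - 430 = 860.

860


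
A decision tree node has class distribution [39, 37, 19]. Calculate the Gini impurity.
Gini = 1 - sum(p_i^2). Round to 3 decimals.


Total = 95. Proportions: 39/95, 37/95, 19/95. sum(p_i^2) = 0.3602. Gini = 1 - 0.3602 = 0.6398, which rounds to 0.640.

0.640
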